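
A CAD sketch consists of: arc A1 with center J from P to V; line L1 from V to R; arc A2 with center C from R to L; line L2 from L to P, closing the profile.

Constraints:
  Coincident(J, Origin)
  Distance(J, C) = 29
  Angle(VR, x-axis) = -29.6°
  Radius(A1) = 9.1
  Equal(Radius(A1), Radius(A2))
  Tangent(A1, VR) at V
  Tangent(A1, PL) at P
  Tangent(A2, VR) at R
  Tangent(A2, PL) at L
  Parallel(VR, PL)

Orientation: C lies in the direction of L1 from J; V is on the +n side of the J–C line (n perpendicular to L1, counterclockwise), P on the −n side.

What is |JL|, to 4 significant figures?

30.39

Tangency of A1 to both parallel lines with radius 9.1 puts V and P at J ± 9.1·n: V = (4.495, 7.912), P = (-4.495, -7.912). Equal radii place R and L the same way about C: R = C + 9.1·n = (29.71, -6.412), L = C − 9.1·n = (20.72, -22.24). Then |JL| = |L − J| = 30.39.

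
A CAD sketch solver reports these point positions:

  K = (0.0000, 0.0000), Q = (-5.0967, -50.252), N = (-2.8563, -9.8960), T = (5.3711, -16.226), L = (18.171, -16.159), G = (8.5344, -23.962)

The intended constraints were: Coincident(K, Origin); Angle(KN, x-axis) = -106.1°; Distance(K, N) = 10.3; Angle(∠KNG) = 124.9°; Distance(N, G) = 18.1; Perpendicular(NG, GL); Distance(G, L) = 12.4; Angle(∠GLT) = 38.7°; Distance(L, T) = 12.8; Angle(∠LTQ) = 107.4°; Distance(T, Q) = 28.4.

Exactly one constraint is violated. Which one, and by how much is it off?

Distance(T, Q) = 28.4 — off by 7.20.

K = (0.00, 0.00) ✓; KN at -106.1° ✓; |KN| = 10.30 ✓; ∠KNG = 124.9° ✓; |NG| = 18.10 ✓; ∠(NG, GL) = 90.00° ✓; |GL| = 12.40 ✓; ∠GLT = 38.70° ✓; |LT| = 12.80 ✓; ∠LTQ = 107.4° ✓; |TQ| = 35.60 ✗.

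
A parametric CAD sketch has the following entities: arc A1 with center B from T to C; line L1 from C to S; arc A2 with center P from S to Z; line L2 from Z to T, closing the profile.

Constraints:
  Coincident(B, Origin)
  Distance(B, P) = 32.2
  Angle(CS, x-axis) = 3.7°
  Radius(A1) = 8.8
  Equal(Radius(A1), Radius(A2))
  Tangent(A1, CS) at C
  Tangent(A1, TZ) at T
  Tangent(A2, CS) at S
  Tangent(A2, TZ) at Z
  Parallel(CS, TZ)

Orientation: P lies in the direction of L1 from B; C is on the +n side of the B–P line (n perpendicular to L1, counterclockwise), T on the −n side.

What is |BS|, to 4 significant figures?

33.38

The slot axis is L1's direction at 3.7°, so u = (cos 3.7°, sin 3.7°) = (0.9979, 0.06453) and n = (−sin 3.7°, cos 3.7°) = (-0.06453, 0.9979). B is at the origin and P lies 32.2 along u from B, so P = 32.2·u = (32.13, 2.078). Tangency of A1 to both parallel lines with radius 8.8 puts C and T at B ± 8.8·n: C = (-0.5679, 8.782), T = (0.5679, -8.782). Equal radii place S and Z the same way about P: S = P + 8.8·n = (31.56, 10.86), Z = P − 8.8·n = (32.70, -6.704). Then |BS| = |S − B| = 33.38.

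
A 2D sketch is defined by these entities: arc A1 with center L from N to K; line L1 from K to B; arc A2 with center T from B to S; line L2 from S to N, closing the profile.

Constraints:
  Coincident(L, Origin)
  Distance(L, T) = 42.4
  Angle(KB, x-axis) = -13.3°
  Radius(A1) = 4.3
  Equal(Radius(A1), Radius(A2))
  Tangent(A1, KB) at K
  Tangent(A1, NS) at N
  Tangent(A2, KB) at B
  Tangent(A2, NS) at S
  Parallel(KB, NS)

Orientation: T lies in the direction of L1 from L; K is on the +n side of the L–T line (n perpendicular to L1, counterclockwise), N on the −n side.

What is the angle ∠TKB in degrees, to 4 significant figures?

5.791°

The slot axis is L1's direction at -13.3°, so u = (cos -13.3°, sin -13.3°) = (0.9732, -0.2300) and n = (−sin -13.3°, cos -13.3°) = (0.2300, 0.9732). L is at the origin and T lies 42.4 along u from L, so T = 42.4·u = (41.26, -9.754). Tangency of A1 to both parallel lines with radius 4.3 puts K and N at L ± 4.3·n: K = (0.9892, 4.185), N = (-0.9892, -4.185). Equal radii place B and S the same way about T: B = T + 4.3·n = (42.25, -5.569), S = T − 4.3·n = (40.27, -13.94). Then cos ∠TKB = KT·KB / (|KT||KB|), giving 5.791°.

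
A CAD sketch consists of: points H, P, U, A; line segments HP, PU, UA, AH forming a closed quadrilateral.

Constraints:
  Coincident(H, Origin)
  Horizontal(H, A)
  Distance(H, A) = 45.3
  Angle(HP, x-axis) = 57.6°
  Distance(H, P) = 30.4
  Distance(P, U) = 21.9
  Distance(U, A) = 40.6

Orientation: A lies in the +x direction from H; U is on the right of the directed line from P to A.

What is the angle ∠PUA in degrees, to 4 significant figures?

69.34°

Checks: |PU| = 21.90 ✓; |UA| = 40.60 ✓.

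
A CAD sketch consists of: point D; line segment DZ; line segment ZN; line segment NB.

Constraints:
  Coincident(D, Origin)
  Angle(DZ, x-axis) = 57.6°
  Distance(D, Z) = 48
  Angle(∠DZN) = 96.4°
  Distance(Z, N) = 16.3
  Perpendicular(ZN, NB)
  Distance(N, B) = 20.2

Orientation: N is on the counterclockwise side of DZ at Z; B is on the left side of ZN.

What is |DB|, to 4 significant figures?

35.00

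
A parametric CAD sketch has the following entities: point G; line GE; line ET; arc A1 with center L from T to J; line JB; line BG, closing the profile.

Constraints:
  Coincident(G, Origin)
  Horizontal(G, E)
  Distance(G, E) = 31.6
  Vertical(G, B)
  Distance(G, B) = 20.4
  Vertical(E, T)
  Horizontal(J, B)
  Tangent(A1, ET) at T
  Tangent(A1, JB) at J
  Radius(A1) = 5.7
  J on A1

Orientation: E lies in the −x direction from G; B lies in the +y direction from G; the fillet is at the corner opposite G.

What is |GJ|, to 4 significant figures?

32.97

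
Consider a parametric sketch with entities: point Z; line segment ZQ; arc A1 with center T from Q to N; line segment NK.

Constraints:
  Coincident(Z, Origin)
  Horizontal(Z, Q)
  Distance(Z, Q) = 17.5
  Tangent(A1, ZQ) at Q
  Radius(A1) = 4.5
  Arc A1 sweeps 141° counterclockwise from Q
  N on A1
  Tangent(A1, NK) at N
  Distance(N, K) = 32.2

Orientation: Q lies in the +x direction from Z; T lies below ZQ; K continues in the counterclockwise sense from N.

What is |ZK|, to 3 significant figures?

48.7

Z is at the origin; Z and Q share the same y with |ZQ| = 17.5 and Q on the +x side, so Q = (17.5, 0.00). Tangency of A1 to ZQ means the radius TQ is perpendicular to ZQ, so T = Q + (0, -4.5) = (17.5, -4.50). On A1, Q sits at bearing 90° from T; a 141° counterclockwise sweep puts N at bearing 231°, so N = T + 4.5·(cos 231°, sin 231°) = (14.7, -8.00). Since A1 is tangent to NK there, TN ⟂ NK, so NK runs along (−sin 231°, cos 231°); with |NK| = 32.2, K = (39.7, -28.3). Then |ZK| = |K − Z| = 48.7.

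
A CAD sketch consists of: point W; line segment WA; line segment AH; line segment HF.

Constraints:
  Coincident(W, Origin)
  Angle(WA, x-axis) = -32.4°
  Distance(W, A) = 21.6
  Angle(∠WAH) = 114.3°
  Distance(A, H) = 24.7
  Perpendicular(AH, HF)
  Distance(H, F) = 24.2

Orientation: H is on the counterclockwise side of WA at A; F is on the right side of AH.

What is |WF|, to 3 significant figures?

55.3

∠WAH = 114.3°, so AH runs at -32.4° + (180° − 114.3°) = 33.3° from the x-axis; with |AH| = 24.7, H = A + 24.7·(cos 33.3°, sin 33.3°) = (38.9, 1.99). AH ⟂ HF; with |HF| = 24.2 on the right of AH, F = H + 24.2·(0.549, -0.836) = (52.2, -18.2). Then |WF| = |F − W| = 55.3.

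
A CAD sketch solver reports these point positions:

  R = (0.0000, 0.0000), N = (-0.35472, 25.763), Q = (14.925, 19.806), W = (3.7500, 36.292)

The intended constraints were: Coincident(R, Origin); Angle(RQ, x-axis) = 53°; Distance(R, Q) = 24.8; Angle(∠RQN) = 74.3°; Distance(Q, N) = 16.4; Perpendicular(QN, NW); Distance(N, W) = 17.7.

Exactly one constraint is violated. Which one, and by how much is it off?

Distance(N, W) = 17.7 — off by 6.40.

R = (0.00, 0.00) ✓; RQ at 53.00° ✓; |RQ| = 24.80 ✓; ∠RQN = 74.30° ✓; |QN| = 16.40 ✓; ∠(QN, NW) = 90.00° ✓; |NW| = 11.30 ✗.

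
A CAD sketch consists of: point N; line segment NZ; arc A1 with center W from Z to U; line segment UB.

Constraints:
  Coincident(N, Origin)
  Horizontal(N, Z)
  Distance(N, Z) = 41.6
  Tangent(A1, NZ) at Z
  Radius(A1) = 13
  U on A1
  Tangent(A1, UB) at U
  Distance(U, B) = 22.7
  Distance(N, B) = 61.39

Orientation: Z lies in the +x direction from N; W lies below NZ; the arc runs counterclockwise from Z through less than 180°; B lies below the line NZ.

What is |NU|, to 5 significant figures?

39.000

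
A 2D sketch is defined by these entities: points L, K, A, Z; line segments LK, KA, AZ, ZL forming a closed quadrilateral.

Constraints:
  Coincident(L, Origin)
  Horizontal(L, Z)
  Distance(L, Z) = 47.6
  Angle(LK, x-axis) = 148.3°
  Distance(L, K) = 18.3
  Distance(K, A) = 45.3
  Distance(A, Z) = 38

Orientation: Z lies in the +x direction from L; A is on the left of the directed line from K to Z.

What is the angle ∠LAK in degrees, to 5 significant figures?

23.612°

Checks: LK at 148.3° ✓; |KA| = 45.30 ✓; |AZ| = 38.00 ✓.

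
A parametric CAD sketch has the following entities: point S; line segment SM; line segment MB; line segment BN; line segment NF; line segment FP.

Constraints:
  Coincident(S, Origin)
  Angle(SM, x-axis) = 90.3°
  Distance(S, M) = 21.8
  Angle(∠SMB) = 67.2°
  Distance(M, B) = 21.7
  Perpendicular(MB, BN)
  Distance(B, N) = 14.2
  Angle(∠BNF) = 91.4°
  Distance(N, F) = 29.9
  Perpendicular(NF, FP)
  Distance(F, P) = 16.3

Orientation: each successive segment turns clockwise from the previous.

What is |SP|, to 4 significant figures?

27.40

S is at the origin; SM runs at 90.3° with length 21.8, so M = (-0.1141, 21.80). ∠SMB = 67.2° gives MB at -22.50° from the x-axis; with |MB| = 21.7, B = (19.93, 13.50). MB ⟂ BN, so BN runs at -112.5°; with |BN| = 14.2, N = (14.50, 0.3764). ∠BNF = 91.4° gives NF at 158.9° from the x-axis; with |NF| = 29.9, F = (-13.40, 11.14). The perpendicularity gives FP at right angles to NF, so FP runs at 68.90°; with |FP| = 16.3, P = (-7.527, 26.35). Then |SP| = |P − S| = 27.40.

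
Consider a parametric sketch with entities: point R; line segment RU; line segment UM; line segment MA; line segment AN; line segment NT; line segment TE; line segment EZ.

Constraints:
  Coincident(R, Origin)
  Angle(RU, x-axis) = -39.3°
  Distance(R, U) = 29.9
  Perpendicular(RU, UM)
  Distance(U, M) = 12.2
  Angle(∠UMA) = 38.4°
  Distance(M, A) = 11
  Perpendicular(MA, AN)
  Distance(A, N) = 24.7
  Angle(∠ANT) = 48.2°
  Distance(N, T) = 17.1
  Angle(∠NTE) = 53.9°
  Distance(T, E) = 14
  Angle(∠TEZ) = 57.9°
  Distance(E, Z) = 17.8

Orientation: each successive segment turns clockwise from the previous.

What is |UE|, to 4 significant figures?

3.667

∠ANT = 48.2° gives NT at -132.7° from the x-axis; with |NT| = 17.1, T = (28.68, -30.34). ∠NTE = 53.9° gives TE at 101.2° from the x-axis; with |TE| = 14.0, E = (25.96, -16.60). Then |UE| = |E − U| = 3.667.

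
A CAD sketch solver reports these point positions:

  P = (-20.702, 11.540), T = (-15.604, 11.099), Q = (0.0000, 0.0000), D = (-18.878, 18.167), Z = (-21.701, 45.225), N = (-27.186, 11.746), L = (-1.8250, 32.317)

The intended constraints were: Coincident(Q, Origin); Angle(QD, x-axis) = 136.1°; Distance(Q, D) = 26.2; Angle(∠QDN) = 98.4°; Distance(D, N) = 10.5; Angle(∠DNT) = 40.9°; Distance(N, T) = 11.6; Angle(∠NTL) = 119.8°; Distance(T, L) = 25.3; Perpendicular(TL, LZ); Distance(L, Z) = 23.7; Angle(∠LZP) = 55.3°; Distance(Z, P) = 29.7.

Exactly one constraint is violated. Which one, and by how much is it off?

Distance(Z, P) = 29.7 — off by 4.00.

Q = (0.00, 0.00) ✓; QD at 136.1° ✓; |QD| = 26.20 ✓; ∠QDN = 98.40° ✓; |DN| = 10.50 ✓; ∠DNT = 40.90° ✓; |NT| = 11.60 ✓; ∠NTL = 119.8° ✓; |TL| = 25.30 ✓; ∠(TL, LZ) = 90.00° ✓; |LZ| = 23.70 ✓; ∠LZP = 55.30° ✓; |ZP| = 33.70 ✗.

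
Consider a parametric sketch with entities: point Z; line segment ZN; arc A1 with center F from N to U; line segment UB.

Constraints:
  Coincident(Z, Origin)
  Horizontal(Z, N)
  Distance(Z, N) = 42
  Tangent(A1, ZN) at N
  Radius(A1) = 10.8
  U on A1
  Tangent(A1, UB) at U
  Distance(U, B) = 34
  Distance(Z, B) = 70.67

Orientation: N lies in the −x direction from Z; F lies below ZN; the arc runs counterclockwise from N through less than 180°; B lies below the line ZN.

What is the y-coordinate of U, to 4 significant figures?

-9.958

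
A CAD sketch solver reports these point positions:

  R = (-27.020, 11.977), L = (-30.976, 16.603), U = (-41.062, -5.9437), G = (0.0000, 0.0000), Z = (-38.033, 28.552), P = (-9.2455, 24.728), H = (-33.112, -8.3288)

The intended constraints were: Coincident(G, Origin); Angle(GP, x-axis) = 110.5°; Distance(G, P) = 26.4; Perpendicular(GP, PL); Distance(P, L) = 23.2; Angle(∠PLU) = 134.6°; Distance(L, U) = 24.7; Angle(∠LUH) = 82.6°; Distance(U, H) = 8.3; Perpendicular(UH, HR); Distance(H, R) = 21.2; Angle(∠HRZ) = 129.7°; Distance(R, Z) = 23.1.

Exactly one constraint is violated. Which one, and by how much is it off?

Distance(R, Z) = 23.1 — off by 3.20.

G = (0.00, 0.00) ✓; GP at 110.5° ✓; |GP| = 26.40 ✓; ∠(GP, PL) = 90.00° ✓; |PL| = 23.20 ✓; ∠PLU = 134.6° ✓; |LU| = 24.70 ✓; ∠LUH = 82.60° ✓; |UH| = 8.300 ✓; ∠(UH, HR) = 90.00° ✓; |HR| = 21.20 ✓; ∠HRZ = 129.7° ✓; |RZ| = 19.90 ✗.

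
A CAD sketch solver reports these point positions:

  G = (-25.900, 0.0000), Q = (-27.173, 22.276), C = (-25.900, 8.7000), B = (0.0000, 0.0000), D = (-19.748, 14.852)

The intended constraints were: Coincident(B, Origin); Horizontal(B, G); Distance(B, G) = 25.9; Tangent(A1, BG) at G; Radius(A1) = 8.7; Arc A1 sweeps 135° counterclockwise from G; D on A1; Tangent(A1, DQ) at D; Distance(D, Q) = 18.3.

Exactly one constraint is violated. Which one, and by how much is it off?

Distance(D, Q) = 18.3 — off by 7.80.

B = (0.00, 0.00) ✓; B.y = 0.00, G.y = 0.00 ✓; |BG| = 25.90 ✓; ∠(CG, GB) = 90.00° ✓; |CG| = 8.700 ✓; bearing(C→D) − bearing(C→G) = 135.0° ✓; |CD| = 8.700 ✓; ∠(CD, DQ) = 90.00° ✓; |DQ| = 10.50 ✗.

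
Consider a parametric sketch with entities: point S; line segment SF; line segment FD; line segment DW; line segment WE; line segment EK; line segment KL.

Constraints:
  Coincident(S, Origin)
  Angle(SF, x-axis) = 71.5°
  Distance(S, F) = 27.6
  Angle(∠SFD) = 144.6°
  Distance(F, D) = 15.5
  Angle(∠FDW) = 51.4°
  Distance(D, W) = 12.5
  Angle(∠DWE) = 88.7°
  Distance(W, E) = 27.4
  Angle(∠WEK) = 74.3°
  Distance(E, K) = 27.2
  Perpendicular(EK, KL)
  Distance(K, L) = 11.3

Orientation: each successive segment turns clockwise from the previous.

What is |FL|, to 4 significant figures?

20.79

S is at the origin; SF runs at 71.5° with length 27.6, so F = (8.758, 26.17). ∠SFD = 144.6° gives FD at 36.10° from the x-axis; with |FD| = 15.5, D = (21.28, 35.31). ∠FDW = 51.4° gives DW at -92.50° from the x-axis; with |DW| = 12.5, W = (20.74, 22.82). ∠DWE = 88.7° gives WE at 176.2° from the x-axis; with |WE| = 27.4, E = (-6.604, 24.63). ∠WEK = 74.3° gives EK at 70.50° from the x-axis; with |EK| = 27.2, K = (2.476, 50.27). The perpendicularity gives KL at right angles to EK, so KL runs at -19.50°; with |KL| = 11.3, L = (13.13, 46.50). Then |FL| = |L − F| = 20.79.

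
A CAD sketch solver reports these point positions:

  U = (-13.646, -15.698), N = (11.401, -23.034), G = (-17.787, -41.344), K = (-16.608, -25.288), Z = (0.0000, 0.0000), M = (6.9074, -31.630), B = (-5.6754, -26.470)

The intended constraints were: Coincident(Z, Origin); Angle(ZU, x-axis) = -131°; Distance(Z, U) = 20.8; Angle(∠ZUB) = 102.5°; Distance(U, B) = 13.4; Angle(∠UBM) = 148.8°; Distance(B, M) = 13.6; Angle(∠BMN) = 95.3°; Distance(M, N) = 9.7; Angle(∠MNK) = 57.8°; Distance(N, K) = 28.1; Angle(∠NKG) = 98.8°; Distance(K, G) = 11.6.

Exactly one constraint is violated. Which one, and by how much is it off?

Distance(K, G) = 11.6 — off by 4.50.

Z = (0.00, 0.00) ✓; ZU at -131.0° ✓; |ZU| = 20.80 ✓; ∠ZUB = 102.5° ✓; |UB| = 13.40 ✓; ∠UBM = 148.8° ✓; |BM| = 13.60 ✓; ∠BMN = 95.30° ✓; |MN| = 9.700 ✓; ∠MNK = 57.80° ✓; |NK| = 28.10 ✓; ∠NKG = 98.80° ✓; |KG| = 16.10 ✗.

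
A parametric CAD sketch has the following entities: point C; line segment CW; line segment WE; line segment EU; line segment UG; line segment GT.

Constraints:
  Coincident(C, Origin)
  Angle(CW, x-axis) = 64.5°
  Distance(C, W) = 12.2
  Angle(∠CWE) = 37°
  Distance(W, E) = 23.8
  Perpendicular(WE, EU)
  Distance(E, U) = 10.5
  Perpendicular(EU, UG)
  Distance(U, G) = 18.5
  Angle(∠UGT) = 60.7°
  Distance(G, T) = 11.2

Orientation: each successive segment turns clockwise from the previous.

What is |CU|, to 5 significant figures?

14.407

C is at the origin; CW runs at 64.5° with length 12.2, so W = (5.2522, 11.012). ∠CWE = 37.0° gives WE at -78.500° from the x-axis; with |WE| = 23.8, E = (9.9972, -12.311). The perpendicularity gives EU at right angles to WE, so EU runs at -168.50°; with |EU| = 10.5, U = (-0.29202, -14.404). Then |CU| = |U − C| = 14.407.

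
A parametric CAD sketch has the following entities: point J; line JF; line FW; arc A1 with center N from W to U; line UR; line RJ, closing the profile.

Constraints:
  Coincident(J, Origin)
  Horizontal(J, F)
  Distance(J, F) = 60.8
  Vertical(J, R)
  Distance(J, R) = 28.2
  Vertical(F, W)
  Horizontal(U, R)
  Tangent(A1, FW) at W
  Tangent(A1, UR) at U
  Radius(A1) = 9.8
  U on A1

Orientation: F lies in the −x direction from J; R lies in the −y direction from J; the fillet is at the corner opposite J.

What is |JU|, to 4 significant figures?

58.28

The virtual corner opposite J is at (-60.80, -28.20). The tangent condition forces NW to be normal to FW and the tangent condition forces NU to be normal to UR, with radius 9.8, so the center N sits 9.8 in from both sides at N = (-51.00, -18.40). That places the tangent points at W = (-60.80, -18.40) on FW and U = (-51.00, -28.20) on UR. Then |JU| = |U − J| = 58.28.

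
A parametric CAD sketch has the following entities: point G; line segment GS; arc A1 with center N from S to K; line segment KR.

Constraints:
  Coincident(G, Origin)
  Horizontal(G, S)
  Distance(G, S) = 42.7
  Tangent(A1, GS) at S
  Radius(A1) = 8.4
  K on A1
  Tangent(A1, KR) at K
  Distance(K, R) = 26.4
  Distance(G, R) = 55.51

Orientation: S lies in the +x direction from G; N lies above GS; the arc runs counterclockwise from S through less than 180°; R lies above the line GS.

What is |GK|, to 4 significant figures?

51.86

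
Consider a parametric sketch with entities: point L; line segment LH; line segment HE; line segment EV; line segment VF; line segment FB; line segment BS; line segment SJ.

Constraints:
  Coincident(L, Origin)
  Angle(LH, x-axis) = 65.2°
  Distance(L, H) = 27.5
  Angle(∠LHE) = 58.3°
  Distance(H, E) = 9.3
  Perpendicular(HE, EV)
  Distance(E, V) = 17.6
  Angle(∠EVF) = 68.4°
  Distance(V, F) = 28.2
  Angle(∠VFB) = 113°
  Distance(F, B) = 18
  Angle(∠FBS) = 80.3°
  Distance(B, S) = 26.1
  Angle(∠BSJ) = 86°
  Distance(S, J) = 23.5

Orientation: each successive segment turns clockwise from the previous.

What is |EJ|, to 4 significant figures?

16.99

L is at the origin; LH runs at 65.2° with length 27.5, so H = (11.53, 24.96). ∠LHE = 58.3° gives HE at -56.50° from the x-axis; with |HE| = 9.3, E = (16.67, 17.21). The perpendicularity gives EV at right angles to HE, so EV runs at -146.5°; with |EV| = 17.6, V = (1.992, 7.495). ∠EVF = 68.4° gives VF at 101.9° from the x-axis; with |VF| = 28.2, F = (-3.823, 35.09). ∠VFB = 113.0° gives FB at 34.90° from the x-axis; with |FB| = 18.0, B = (10.94, 45.39). ∠FBS = 80.3° gives BS at -64.80° from the x-axis; with |BS| = 26.1, S = (22.05, 21.77). ∠BSJ = 86.0° gives SJ at -158.8° from the x-axis; with |SJ| = 23.5, J = (0.1426, 13.27). Then |EJ| = |J − E| = 16.99.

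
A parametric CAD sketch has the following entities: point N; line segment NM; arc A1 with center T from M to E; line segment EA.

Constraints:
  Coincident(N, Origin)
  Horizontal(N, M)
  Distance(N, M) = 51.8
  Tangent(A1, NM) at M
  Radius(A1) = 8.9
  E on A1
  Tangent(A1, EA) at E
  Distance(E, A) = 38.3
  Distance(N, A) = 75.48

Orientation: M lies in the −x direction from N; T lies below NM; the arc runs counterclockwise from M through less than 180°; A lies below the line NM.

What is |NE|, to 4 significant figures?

61.41

Checks: ∠(TM, MN) = 90.00° ✓; |TM| = 8.900 ✓; |TE| = 8.900 ✓; ∠(TE, EA) = 90.00° ✓; |EA| = 38.30 ✓; |NA| = 75.48 ✓.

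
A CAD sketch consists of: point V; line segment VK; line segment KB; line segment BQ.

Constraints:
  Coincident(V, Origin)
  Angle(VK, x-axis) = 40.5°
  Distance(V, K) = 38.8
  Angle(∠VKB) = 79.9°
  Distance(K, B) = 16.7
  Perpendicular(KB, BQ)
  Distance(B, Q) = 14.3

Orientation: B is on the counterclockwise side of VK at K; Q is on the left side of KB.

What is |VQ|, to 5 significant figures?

25.866

∠VKB = 79.9°, so KB runs at 40.5° + (180° − 79.9°) = 140.60° from the x-axis; with |KB| = 16.7, B = K + 16.7·(cos 140.60°, sin 140.60°) = (16.599, 35.799). KB is perpendicular to BQ; with |BQ| = 14.3 on the left of KB, Q = B + 14.3·(-0.63473, -0.77273) = (7.5225, 24.748). Then |VQ| = |Q − V| = 25.866.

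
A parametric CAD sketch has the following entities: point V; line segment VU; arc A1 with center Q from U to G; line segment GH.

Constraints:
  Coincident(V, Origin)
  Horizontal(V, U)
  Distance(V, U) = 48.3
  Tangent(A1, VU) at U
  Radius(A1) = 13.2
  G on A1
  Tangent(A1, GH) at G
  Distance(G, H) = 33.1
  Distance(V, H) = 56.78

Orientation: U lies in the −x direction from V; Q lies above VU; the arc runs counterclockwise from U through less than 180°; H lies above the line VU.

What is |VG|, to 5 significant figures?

37.316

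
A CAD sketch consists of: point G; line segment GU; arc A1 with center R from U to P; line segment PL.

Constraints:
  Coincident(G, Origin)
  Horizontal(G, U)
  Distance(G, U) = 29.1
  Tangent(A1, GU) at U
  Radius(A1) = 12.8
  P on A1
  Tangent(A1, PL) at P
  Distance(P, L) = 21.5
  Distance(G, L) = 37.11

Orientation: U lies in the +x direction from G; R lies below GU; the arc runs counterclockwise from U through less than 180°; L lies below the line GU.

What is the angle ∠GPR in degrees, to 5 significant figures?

145.41°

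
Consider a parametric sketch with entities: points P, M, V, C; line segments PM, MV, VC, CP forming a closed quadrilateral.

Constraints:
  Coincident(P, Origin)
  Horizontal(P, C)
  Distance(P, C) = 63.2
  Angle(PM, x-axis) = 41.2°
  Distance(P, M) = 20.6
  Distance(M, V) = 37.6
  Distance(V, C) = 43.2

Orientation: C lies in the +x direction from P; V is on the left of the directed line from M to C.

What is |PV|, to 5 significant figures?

58.200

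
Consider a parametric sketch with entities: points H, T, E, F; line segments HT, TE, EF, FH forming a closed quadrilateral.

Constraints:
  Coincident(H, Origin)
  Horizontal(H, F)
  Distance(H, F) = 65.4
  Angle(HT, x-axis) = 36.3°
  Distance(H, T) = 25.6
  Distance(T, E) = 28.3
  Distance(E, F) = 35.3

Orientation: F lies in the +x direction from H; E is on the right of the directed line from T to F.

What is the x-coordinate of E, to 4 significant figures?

31.81

H is at the origin; HF is horizontal with |HF| = 65.4 and F in +x, so F = (65.4, 0). HT runs at 36.3° with |HT| = 25.6, so T = (20.63, 15.16). E is determined by |TE| = 28.3 and |EF| = 35.3 together: it lies at the intersection of circle(T, 28.3) and circle(F, 35.3). With |TF| = 47.26, the foot of the radical line on TF is 18.92 from T and the perpendicular offset is √(28.3² − 18.92²) = 21.04. Taking the right-of-TF solution: E = (31.81, -10.84).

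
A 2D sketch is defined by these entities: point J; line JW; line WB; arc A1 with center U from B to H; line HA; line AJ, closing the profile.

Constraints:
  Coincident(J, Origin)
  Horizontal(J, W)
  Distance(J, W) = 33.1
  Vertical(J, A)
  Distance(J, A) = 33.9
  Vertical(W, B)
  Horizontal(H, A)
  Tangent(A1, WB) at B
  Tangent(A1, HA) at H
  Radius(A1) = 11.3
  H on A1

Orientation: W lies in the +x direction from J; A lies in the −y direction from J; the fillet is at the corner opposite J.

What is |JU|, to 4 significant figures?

31.40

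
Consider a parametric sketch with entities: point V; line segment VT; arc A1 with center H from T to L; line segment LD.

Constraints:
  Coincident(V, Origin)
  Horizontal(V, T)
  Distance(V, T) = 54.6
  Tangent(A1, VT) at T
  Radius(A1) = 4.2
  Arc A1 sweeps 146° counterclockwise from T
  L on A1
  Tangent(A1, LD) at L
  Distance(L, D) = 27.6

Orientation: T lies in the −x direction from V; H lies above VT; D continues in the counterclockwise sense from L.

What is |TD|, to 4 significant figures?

30.92

V is at the origin; V and T share the same y with |VT| = 54.6 and T on the −x side, so T = (-54.60, 0.000). Since A1 is tangent to VT there, HT ⟂ VT, so H = T + (0, 4.2) = (-54.60, 4.200). On A1, T sits at bearing -90° from H; a 146° counterclockwise sweep puts L at bearing 56°, so L = H + 4.2·(cos 56°, sin 56°) = (-52.25, 7.682). Since A1 is tangent to LD there, HL ⟂ LD, so LD runs along (−sin 56°, cos 56°); with |LD| = 27.6, D = (-75.13, 23.12). Then |TD| = |D − T| = 30.92.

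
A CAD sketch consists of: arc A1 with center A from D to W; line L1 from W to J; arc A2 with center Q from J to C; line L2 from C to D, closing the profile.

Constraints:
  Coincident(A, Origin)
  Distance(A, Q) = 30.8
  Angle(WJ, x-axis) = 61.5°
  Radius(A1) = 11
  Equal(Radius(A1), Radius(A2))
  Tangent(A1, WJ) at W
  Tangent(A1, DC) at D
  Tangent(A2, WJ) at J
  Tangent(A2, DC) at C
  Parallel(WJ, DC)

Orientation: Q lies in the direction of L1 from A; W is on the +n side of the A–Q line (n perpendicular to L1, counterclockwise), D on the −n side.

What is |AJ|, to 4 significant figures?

32.71

Tangency of A1 to both parallel lines with radius 11.0 puts W and D at A ± 11.0·n: W = (-9.667, 5.249), D = (9.667, -5.249). Equal radii place J and C the same way about Q: J = Q + 11.0·n = (5.030, 32.32), C = Q − 11.0·n = (24.36, 21.82). Then |AJ| = |J − A| = 32.71.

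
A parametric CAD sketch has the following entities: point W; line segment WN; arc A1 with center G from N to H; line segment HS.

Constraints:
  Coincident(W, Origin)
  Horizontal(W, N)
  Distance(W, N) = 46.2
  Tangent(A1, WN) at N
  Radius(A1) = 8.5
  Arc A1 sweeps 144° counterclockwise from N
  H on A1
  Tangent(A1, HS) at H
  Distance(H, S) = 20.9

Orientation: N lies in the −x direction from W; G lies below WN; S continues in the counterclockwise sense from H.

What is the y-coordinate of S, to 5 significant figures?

-27.661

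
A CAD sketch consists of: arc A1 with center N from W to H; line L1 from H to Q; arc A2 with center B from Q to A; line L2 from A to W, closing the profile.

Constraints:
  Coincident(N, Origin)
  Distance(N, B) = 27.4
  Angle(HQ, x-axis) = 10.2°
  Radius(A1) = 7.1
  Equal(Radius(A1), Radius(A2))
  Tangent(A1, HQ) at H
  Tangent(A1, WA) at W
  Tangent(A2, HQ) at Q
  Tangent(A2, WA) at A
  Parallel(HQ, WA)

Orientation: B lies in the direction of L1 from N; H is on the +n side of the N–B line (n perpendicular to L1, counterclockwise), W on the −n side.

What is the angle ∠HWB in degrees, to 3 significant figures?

75.5°

The slot axis is L1's direction at 10.2°, so u = (cos 10.2°, sin 10.2°) = (0.984, 0.177) and n = (−sin 10.2°, cos 10.2°) = (-0.177, 0.984). N is at the origin and B lies 27.4 along u from N, so B = 27.4·u = (27.0, 4.85). Tangency of A1 to both parallel lines with radius 7.1 puts H and W at N ± 7.1·n: H = (-1.26, 6.99), W = (1.26, -6.99). Then cos ∠HWB = WH·WB / (|WH||WB|), giving 75.5°.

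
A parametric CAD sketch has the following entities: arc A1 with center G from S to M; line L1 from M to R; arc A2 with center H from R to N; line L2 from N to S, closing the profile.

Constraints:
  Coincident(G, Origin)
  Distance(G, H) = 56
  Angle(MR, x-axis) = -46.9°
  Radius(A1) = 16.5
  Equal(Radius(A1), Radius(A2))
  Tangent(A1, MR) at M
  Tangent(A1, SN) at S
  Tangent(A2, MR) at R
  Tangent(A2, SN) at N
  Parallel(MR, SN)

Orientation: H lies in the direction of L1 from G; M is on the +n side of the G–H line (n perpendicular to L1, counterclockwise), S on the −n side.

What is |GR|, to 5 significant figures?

58.380

The slot axis is L1's direction at -46.9°, so u = (cos -46.9°, sin -46.9°) = (0.68327, -0.73016) and n = (−sin -46.9°, cos -46.9°) = (0.73016, 0.68327). G is at the origin and H lies 56.0 along u from G, so H = 56.0·u = (38.263, -40.889). Tangency of A1 to both parallel lines with radius 16.5 puts M and S at G ± 16.5·n: M = (12.048, 11.274), S = (-12.048, -11.274). Equal radii place R and N the same way about H: R = H + 16.5·n = (50.311, -29.615), N = H − 16.5·n = (26.216, -52.163). Then |GR| = |R − G| = 58.380.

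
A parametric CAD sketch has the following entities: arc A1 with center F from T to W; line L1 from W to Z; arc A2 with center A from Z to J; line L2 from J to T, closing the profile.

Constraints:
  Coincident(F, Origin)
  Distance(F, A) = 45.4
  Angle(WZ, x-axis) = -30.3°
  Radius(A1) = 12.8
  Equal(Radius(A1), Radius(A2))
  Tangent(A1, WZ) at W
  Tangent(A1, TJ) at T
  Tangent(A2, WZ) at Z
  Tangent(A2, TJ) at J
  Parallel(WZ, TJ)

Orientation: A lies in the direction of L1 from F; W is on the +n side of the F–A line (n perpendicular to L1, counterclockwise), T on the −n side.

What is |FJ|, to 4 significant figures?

47.17

The slot axis is L1's direction at -30.3°, so u = (cos -30.3°, sin -30.3°) = (0.8634, -0.5045) and n = (−sin -30.3°, cos -30.3°) = (0.5045, 0.8634). F is at the origin and A lies 45.4 along u from F, so A = 45.4·u = (39.20, -22.91). Tangency of A1 to both parallel lines with radius 12.8 puts W and T at F ± 12.8·n: W = (6.458, 11.05), T = (-6.458, -11.05). Equal radii place Z and J the same way about A: Z = A + 12.8·n = (45.66, -11.85), J = A − 12.8·n = (32.74, -33.96). Then |FJ| = |J − F| = 47.17.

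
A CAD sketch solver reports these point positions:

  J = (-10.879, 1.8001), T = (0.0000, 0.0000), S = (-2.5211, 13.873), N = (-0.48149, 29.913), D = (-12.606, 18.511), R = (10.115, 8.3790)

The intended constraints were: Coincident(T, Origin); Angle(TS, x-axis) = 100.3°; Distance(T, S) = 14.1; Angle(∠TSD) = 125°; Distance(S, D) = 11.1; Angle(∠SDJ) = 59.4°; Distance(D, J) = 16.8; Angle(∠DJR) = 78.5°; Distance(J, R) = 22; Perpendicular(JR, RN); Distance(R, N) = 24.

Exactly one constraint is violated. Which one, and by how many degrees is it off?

Perpendicular(JR, RN) — off by 8.80°.

T = (0.00, 0.00) ✓; TS at 100.3° ✓; |TS| = 14.10 ✓; ∠TSD = 125.0° ✓; |SD| = 11.10 ✓; ∠SDJ = 59.40° ✓; |DJ| = 16.80 ✓; ∠DJR = 78.50° ✓; |JR| = 22.00 ✓; ∠(JR, RN) = 98.80° ✗; |RN| = 24.00 ✓.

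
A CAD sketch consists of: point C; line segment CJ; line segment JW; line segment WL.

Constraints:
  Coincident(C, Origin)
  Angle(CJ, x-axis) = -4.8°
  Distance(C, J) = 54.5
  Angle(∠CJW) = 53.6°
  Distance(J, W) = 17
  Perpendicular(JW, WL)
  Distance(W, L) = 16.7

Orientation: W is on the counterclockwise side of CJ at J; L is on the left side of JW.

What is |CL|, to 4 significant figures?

31.20

C is at the origin; CJ runs at -4.8° with length 54.5, so J = 54.5·(cos -4.8°, sin -4.8°) = (54.31, -4.560). ∠CJW = 53.6°, so JW runs at -4.8° + (180° − 53.6°) = 121.6° from the x-axis; with |JW| = 17.0, W = J + 17.0·(cos 121.6°, sin 121.6°) = (45.40, 9.919). JW ⟂ WL; with |WL| = 16.7 on the left of JW, L = W + 16.7·(-0.8517, -0.5240) = (31.18, 1.168). Then |CL| = |L − C| = 31.20.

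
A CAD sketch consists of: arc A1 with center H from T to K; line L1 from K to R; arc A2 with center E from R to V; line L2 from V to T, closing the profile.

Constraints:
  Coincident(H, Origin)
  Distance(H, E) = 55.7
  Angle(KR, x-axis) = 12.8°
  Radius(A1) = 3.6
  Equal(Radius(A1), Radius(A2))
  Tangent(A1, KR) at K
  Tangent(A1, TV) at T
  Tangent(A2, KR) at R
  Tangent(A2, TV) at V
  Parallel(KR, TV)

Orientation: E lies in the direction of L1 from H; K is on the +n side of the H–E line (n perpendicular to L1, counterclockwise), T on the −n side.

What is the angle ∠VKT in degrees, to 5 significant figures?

82.635°

Tangency of A1 to both parallel lines with radius 3.6 puts K and T at H ± 3.6·n: K = (-0.79757, 3.5105), T = (0.79757, -3.5105). Equal radii place R and V the same way about E: R = E + 3.6·n = (53.518, 15.851), V = E − 3.6·n = (55.113, 8.8297). Then cos ∠VKT = KV·KT / (|KV||KT|), giving 82.635°.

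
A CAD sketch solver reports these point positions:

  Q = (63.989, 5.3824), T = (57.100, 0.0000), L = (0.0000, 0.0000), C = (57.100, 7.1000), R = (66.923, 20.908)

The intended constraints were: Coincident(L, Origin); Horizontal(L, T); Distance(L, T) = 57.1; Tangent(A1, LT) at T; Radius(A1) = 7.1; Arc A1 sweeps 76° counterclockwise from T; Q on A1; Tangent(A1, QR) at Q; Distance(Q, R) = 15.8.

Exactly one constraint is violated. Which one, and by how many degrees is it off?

Tangent(A1, QR) at Q — off by 3.30°.

L = (0.00, 0.00) ✓; L.y = 0.00, T.y = 0.00 ✓; |LT| = 57.10 ✓; ∠(CT, TL) = 90.00° ✓; |CT| = 7.100 ✓; bearing(C→Q) − bearing(C→T) = 76.00° ✓; |CQ| = 7.100 ✓; ∠(CQ, QR) = 86.70° ✗; |QR| = 15.80 ✓.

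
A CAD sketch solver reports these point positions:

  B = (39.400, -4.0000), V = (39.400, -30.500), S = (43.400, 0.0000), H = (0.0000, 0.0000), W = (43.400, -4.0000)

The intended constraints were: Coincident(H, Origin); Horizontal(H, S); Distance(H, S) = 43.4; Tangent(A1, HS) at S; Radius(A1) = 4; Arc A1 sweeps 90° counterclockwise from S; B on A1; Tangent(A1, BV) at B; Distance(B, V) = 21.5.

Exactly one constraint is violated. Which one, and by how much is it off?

Distance(B, V) = 21.5 — off by 5.00.

H = (0.00, 0.00) ✓; H.y = 0.00, S.y = 0.00 ✓; |HS| = 43.40 ✓; ∠(WS, SH) = 90.00° ✓; |WS| = 4.000 ✓; bearing(W→B) − bearing(W→S) = 90.00° ✓; |WB| = 4.000 ✓; ∠(WB, BV) = 90.00° ✓; |BV| = 26.50 ✗.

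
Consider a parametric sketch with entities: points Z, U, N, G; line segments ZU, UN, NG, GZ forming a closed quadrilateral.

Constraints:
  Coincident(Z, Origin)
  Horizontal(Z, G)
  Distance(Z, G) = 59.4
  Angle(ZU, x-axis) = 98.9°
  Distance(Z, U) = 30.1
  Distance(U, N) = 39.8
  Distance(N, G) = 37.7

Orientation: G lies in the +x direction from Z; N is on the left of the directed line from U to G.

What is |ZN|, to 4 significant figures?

45.46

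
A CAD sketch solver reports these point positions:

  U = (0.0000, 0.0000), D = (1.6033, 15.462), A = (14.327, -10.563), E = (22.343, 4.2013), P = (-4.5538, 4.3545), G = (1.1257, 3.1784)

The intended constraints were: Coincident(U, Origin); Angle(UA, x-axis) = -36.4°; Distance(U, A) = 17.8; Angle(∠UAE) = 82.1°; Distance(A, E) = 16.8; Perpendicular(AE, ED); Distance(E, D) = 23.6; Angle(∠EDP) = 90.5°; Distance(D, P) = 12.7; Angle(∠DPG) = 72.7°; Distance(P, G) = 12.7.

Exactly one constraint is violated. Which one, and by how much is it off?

Distance(P, G) = 12.7 — off by 6.90.

U = (0.00, 0.00) ✓; UA at -36.40° ✓; |UA| = 17.80 ✓; ∠UAE = 82.10° ✓; |AE| = 16.80 ✓; ∠(AE, ED) = 90.00° ✓; |ED| = 23.60 ✓; ∠EDP = 90.50° ✓; |DP| = 12.70 ✓; ∠DPG = 72.70° ✓; |PG| = 5.800 ✗.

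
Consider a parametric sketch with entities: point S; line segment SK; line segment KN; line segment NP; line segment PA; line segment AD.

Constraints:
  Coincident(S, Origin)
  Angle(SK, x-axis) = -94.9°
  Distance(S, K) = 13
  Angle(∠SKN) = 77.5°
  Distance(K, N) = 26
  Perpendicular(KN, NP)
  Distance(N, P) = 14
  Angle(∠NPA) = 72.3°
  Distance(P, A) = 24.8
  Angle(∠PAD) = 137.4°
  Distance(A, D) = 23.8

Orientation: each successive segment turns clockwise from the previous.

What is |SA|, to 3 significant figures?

6.25

The perpendicularity gives NP at right angles to KN, so NP runs at 72.6°; with |NP| = 14.0, P = (-21.7, 8.18). ∠NPA = 72.3° gives PA at -35.1° from the x-axis; with |PA| = 24.8, A = (-1.44, -6.08). Then |SA| = |A − S| = 6.25.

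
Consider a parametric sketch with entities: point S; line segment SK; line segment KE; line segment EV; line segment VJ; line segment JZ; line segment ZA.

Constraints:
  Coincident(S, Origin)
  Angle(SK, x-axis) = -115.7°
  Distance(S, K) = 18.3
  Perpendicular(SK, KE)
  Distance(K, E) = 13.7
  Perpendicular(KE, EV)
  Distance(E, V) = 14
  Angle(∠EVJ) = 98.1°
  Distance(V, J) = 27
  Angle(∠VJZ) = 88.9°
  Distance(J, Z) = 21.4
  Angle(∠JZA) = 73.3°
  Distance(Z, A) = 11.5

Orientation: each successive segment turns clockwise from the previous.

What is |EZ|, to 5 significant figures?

29.539

S is at the origin; SK runs at -115.7° with length 18.3, so K = (-7.9360, -16.490). The perpendicularity gives KE at right angles to SK, so KE runs at 154.30°; with |KE| = 13.7, E = (-20.281, -10.549). The perpendicularity gives EV at right angles to KE, so EV runs at 64.300°; with |EV| = 14.0, V = (-14.209, 2.0665). ∠EVJ = 98.1° gives VJ at -17.600° from the x-axis; with |VJ| = 27.0, J = (11.527, -6.0975). ∠VJZ = 88.9° gives JZ at -108.70° from the x-axis; with |JZ| = 21.4, Z = (4.6655, -26.368). Then |EZ| = |Z − E| = 29.539.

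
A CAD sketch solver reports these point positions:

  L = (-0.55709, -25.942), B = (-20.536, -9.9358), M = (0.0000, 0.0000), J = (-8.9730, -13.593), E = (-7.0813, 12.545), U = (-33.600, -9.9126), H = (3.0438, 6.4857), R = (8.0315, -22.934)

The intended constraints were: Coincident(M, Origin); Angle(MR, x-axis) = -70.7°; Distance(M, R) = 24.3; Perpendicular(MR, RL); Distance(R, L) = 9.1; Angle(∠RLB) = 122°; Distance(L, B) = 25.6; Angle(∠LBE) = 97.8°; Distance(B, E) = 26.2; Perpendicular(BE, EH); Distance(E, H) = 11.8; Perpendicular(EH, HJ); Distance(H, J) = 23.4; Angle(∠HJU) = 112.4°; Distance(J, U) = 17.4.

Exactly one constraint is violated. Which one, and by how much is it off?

Distance(J, U) = 17.4 — off by 7.50.

M = (0.00, 0.00) ✓; MR at -70.70° ✓; |MR| = 24.30 ✓; ∠(MR, RL) = 90.00° ✓; |RL| = 9.100 ✓; ∠RLB = 122.0° ✓; |LB| = 25.60 ✓; ∠LBE = 97.80° ✓; |BE| = 26.20 ✓; ∠(BE, EH) = 90.00° ✓; |EH| = 11.80 ✓; ∠(EH, HJ) = 90.00° ✓; |HJ| = 23.40 ✓; ∠HJU = 112.4° ✓; |JU| = 24.90 ✗.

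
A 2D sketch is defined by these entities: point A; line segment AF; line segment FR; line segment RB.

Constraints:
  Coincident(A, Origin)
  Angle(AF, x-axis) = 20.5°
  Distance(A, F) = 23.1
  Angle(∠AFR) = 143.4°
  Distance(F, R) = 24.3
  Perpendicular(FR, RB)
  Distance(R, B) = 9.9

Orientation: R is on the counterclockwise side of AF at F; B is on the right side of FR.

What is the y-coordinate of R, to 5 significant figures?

28.493

A is at the origin; AF runs at 20.5° with length 23.1, so F = 23.1·(cos 20.5°, sin 20.5°) = (21.637, 8.0898). ∠AFR = 143.4°, so FR runs at 20.5° + (180° − 143.4°) = 57.100° from the x-axis; with |FR| = 24.3, R = F + 24.3·(cos 57.100°, sin 57.100°) = (34.836, 28.493). So R.y = 28.493.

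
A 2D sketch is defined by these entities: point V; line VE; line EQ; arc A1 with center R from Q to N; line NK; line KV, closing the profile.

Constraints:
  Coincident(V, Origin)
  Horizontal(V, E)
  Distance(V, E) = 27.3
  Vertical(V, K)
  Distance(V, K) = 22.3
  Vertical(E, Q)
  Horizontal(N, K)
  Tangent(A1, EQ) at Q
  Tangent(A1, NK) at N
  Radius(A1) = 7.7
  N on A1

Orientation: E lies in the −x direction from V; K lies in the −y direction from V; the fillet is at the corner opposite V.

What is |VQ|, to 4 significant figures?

30.96

V is at the origin; V and E share the same y with |VE| = 27.3 and E on the −x side, so E = (-27.30, 0.000). V and K share the same x with |VK| = 22.3 and K on the −y side, so K = (0.000, -22.30). The virtual corner opposite V is at (-27.30, -22.30). A1 meets EQ tangentially, so RQ is at right angles to EQ and tangency of A1 to NK means the radius RN is perpendicular to NK, with radius 7.7, so the center R sits 7.7 in from both sides at R = (-19.60, -14.60). That places the tangent points at Q = (-27.30, -14.60) on EQ and N = (-19.60, -22.30) on NK. Then |VQ| = |Q − V| = 30.96.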